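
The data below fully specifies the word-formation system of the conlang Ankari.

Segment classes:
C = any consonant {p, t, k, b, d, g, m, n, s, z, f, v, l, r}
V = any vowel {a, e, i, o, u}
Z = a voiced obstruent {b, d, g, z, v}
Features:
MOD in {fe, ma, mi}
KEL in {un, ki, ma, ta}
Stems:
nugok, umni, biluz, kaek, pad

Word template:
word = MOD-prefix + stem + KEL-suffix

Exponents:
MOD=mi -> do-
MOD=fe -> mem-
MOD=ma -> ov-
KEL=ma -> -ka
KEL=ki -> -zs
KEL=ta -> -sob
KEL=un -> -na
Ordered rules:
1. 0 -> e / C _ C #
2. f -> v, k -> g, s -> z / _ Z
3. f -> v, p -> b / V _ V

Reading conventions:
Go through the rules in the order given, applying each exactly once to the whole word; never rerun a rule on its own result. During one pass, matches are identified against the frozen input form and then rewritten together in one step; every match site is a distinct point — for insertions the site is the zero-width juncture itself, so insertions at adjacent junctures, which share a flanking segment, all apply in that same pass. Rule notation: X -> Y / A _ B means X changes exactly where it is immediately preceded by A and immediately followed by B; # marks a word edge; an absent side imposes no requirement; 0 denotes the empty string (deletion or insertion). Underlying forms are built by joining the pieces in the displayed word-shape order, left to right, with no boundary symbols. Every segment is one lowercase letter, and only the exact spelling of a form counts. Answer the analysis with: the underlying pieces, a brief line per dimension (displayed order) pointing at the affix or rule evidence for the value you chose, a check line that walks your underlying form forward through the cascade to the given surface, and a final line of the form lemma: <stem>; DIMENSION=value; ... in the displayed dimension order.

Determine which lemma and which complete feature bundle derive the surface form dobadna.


underlying: do-pad-na
MOD=mi - signalled by the affix do-
KEL=un - signalled by the affix -na
check: dopadna -> dopadna -> dopadna -> dobadna
lemma: pad; MOD=mi; KEL=un


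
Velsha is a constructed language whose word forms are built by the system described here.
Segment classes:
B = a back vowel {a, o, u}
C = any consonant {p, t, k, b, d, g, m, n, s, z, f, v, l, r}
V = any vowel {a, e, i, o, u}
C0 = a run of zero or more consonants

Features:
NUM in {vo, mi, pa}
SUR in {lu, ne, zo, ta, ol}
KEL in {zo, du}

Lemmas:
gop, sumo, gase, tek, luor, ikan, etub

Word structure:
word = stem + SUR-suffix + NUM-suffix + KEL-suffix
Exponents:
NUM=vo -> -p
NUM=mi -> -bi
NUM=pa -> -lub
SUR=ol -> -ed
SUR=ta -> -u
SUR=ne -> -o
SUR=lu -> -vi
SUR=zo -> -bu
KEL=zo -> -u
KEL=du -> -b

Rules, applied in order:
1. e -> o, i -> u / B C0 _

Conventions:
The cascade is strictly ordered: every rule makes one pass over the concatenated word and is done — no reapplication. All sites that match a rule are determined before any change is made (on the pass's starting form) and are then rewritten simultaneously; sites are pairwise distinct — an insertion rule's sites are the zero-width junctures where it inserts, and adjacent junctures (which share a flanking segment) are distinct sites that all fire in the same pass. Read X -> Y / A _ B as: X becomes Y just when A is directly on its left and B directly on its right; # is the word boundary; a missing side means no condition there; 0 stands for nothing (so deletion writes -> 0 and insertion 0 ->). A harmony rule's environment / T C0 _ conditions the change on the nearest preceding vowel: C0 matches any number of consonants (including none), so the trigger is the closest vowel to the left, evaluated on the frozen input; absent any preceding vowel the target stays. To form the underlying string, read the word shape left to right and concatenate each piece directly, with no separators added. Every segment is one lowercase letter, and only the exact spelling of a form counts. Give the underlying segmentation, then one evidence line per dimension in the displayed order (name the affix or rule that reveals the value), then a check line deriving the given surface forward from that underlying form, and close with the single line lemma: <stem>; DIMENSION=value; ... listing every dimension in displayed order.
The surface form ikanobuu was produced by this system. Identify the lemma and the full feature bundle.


underlying: ikan-o-bi-u
NUM=mi - signalled by the affix -bi
SUR=ne - signalled by the affix -o
KEL=zo - signalled by the affix -u
check: ikanobiu -> ikanobuu
lemma: ikan; NUM=mi; SUR=ne; KEL=zo


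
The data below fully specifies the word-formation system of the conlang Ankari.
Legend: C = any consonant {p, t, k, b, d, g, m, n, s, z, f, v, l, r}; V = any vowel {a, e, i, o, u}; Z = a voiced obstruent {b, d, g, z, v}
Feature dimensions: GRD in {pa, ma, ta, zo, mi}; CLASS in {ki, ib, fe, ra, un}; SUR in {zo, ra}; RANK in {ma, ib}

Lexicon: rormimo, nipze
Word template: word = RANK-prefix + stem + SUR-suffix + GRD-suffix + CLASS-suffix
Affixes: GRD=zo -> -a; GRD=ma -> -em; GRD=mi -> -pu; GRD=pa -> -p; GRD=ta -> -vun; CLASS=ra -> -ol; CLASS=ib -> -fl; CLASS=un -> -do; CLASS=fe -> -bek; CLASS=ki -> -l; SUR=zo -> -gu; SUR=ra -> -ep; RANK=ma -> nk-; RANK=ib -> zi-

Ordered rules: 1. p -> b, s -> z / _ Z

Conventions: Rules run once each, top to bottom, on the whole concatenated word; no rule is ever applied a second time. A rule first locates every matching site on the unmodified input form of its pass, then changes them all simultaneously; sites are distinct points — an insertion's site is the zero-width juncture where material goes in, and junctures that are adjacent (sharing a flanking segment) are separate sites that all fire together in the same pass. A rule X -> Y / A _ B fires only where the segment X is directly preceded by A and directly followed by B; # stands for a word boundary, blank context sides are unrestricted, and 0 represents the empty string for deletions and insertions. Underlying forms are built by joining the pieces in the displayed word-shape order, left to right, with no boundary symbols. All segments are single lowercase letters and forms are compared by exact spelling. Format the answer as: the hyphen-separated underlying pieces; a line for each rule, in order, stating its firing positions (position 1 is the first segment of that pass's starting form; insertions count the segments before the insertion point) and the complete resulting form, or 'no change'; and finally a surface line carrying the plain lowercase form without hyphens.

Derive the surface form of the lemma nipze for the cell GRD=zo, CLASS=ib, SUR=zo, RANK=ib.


underlying: zi-nipze-gu-a-fl
1. p -> b, s -> z / _ Z: fires at position(s) 5: zinibzeguafl
surface: zinibzeguafl


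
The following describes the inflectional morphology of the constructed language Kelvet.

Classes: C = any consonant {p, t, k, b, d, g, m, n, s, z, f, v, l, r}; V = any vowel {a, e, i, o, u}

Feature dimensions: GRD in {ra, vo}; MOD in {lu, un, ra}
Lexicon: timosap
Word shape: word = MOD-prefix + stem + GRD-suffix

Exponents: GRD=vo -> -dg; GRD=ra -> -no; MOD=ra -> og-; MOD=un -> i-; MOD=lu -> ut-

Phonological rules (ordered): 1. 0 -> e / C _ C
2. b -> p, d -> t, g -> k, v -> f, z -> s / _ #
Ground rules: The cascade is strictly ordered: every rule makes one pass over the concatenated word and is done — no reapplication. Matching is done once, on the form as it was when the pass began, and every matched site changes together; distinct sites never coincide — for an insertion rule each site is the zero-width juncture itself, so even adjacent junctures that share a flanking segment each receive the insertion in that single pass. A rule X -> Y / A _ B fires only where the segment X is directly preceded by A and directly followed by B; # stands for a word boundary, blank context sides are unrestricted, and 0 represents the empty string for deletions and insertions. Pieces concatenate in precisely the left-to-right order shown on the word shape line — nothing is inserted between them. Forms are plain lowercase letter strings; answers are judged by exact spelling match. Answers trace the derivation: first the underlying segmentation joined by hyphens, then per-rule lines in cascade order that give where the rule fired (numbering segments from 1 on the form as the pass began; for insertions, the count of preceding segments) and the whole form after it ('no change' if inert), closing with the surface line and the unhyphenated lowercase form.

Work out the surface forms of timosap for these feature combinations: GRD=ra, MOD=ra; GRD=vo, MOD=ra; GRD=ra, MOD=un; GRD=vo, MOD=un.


cell GRD=ra, MOD=ra:
underlying: og-timosap-no
1. 0 -> e / C _ C: inserts after position(s) 2, 9: ogetimosapeno
2. b -> p, d -> t, g -> k, v -> f, z -> s / _ #: no change
surface: ogetimosapeno

cell GRD=vo, MOD=ra:
underlying: og-timosap-dg
1. 0 -> e / C _ C: inserts after position(s) 2, 9, 10: ogetimosapedeg
2. b -> p, d -> t, g -> k, v -> f, z -> s / _ #: fires at position(s) 14: ogetimosapedek
surface: ogetimosapedek

cell GRD=ra, MOD=un:
underlying: i-timosap-no
1. 0 -> e / C _ C: inserts after position(s) 8: itimosapeno
2. b -> p, d -> t, g -> k, v -> f, z -> s / _ #: no change
surface: itimosapeno

cell GRD=vo, MOD=un:
underlying: i-timosap-dg
1. 0 -> e / C _ C: inserts after position(s) 8, 9: itimosapedeg
2. b -> p, d -> t, g -> k, v -> f, z -> s / _ #: fires at position(s) 12: itimosapedek
surface: itimosapedek


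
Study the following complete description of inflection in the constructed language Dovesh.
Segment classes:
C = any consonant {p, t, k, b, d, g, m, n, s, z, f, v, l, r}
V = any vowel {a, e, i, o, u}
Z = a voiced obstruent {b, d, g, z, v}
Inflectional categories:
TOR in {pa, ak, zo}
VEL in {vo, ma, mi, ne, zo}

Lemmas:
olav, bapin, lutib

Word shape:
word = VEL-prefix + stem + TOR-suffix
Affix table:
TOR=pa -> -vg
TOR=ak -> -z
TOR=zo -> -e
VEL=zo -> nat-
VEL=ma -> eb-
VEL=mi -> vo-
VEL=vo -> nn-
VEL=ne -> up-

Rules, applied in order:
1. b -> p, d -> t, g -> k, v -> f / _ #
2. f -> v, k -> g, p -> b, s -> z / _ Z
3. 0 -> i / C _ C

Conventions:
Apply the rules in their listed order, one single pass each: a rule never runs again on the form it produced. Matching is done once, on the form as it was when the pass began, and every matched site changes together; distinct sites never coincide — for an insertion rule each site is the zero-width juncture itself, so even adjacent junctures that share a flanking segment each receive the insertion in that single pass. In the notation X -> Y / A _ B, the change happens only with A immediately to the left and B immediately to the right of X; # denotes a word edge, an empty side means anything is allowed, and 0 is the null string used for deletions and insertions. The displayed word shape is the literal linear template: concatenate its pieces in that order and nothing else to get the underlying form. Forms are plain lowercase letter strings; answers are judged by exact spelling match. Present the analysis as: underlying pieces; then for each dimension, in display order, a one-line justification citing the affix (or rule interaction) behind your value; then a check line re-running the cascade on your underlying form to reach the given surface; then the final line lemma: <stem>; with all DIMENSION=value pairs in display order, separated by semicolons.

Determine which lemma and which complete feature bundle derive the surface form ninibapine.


underlying: nn-bapin-e
TOR=zo - signalled by the affix -e
VEL=vo - signalled by the affix nn-
check: nnbapine -> nnbapine -> nnbapine -> ninibapine
lemma: bapin; TOR=zo; VEL=vo


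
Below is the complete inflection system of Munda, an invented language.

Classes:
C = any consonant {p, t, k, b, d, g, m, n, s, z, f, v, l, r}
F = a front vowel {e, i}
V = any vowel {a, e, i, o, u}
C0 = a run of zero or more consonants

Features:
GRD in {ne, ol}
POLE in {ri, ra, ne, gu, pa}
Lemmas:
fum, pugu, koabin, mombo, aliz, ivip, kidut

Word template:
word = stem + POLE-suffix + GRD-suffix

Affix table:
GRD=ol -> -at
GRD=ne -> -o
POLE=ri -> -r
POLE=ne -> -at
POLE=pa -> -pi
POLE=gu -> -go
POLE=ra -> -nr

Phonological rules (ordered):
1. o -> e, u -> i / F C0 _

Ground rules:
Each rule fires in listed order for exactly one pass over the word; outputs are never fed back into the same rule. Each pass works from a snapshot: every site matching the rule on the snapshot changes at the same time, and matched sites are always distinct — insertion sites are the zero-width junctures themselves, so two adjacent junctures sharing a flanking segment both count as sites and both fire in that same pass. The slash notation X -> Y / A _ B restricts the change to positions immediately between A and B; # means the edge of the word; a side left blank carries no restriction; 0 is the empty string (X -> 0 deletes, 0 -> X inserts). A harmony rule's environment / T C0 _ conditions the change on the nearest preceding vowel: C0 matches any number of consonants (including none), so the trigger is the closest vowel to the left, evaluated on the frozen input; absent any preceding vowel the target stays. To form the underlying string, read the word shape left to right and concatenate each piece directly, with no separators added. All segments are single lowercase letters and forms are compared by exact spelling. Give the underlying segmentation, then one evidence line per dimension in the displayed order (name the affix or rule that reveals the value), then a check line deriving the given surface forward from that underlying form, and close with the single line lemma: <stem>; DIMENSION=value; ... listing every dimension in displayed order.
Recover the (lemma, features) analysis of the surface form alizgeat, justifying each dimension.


underlying: aliz-go-at
GRD=ol - signalled by the affix -at
POLE=gu - signalled by the affix -go
check: alizgoat -> alizgeat
lemma: aliz; GRD=ol; POLE=gu


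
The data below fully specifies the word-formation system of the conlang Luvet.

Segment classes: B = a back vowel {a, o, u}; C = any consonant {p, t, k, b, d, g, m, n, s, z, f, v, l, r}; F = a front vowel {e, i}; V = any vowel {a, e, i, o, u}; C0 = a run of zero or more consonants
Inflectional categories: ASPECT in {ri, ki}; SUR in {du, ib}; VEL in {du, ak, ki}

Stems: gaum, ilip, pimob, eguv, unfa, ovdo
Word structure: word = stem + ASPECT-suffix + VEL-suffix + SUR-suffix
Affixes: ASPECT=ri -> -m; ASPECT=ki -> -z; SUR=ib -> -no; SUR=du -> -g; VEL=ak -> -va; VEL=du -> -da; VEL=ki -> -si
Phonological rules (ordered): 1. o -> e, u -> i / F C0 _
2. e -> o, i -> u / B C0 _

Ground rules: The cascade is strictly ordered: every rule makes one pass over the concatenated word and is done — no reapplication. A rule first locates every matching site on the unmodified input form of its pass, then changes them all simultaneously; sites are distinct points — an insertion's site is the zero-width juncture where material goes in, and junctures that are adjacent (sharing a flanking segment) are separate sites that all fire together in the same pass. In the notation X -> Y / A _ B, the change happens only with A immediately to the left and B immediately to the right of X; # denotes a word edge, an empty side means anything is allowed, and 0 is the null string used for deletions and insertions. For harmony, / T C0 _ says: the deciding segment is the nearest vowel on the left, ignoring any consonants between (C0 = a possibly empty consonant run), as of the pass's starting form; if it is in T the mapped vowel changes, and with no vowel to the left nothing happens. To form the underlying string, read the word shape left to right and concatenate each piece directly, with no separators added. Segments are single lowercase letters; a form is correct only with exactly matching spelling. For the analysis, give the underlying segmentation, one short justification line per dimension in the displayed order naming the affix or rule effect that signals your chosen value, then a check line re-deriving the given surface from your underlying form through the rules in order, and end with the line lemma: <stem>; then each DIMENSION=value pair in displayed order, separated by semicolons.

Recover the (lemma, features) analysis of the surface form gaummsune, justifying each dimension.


underlying: gaum-m-si-no
ASPECT=ri - signalled by the affix -m
SUR=ib - signalled by the affix -no
VEL=ki - signalled by the affix -si
check: gaummsino -> gaummsine -> gaummsune
lemma: gaum; ASPECT=ri; SUR=ib; VEL=ki


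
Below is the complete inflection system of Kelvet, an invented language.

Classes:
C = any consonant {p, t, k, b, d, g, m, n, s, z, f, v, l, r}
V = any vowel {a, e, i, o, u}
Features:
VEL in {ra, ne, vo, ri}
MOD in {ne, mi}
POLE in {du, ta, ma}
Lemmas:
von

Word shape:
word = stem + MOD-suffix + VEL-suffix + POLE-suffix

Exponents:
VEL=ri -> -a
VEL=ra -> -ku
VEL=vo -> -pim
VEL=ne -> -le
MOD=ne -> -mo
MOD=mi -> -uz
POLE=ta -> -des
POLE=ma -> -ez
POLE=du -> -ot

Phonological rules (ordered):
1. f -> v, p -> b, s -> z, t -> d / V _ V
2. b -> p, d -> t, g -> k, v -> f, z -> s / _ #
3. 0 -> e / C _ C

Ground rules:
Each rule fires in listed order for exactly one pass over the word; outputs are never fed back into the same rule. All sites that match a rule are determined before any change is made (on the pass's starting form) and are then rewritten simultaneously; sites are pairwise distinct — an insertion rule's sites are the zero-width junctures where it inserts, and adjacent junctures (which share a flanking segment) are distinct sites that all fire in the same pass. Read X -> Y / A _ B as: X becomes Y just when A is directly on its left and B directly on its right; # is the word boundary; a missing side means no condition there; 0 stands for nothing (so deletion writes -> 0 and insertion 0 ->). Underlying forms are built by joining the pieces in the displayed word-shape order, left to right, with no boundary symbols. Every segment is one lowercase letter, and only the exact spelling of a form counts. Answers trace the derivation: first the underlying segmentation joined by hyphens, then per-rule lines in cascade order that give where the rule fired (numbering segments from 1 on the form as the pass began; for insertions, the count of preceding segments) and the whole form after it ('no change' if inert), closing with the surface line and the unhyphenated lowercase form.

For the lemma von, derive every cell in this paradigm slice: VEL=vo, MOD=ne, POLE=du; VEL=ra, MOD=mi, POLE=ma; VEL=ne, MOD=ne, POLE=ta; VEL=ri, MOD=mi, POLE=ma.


cell VEL=vo, MOD=ne, POLE=du:
underlying: von-mo-pim-ot
1. f -> v, p -> b, s -> z, t -> d / V _ V: fires at position(s) 6: vonmobimot
2. b -> p, d -> t, g -> k, v -> f, z -> s / _ #: no change
3. 0 -> e / C _ C: inserts after position(s) 3: vonemobimot
surface: vonemobimot

cell VEL=ra, MOD=mi, POLE=ma:
underlying: von-uz-ku-ez
1. f -> v, p -> b, s -> z, t -> d / V _ V: no change
2. b -> p, d -> t, g -> k, v -> f, z -> s / _ #: fires at position(s) 9: vonuzkues
3. 0 -> e / C _ C: inserts after position(s) 5: vonuzekues
surface: vonuzekues

cell VEL=ne, MOD=ne, POLE=ta:
underlying: von-mo-le-des
1. f -> v, p -> b, s -> z, t -> d / V _ V: no change
2. b -> p, d -> t, g -> k, v -> f, z -> s / _ #: no change
3. 0 -> e / C _ C: inserts after position(s) 3: vonemoledes
surface: vonemoledes

cell VEL=ri, MOD=mi, POLE=ma:
underlying: von-uz-a-ez
1. f -> v, p -> b, s -> z, t -> d / V _ V: no change
2. b -> p, d -> t, g -> k, v -> f, z -> s / _ #: fires at position(s) 8: vonuzaes
3. 0 -> e / C _ C: no change
surface: vonuzaes


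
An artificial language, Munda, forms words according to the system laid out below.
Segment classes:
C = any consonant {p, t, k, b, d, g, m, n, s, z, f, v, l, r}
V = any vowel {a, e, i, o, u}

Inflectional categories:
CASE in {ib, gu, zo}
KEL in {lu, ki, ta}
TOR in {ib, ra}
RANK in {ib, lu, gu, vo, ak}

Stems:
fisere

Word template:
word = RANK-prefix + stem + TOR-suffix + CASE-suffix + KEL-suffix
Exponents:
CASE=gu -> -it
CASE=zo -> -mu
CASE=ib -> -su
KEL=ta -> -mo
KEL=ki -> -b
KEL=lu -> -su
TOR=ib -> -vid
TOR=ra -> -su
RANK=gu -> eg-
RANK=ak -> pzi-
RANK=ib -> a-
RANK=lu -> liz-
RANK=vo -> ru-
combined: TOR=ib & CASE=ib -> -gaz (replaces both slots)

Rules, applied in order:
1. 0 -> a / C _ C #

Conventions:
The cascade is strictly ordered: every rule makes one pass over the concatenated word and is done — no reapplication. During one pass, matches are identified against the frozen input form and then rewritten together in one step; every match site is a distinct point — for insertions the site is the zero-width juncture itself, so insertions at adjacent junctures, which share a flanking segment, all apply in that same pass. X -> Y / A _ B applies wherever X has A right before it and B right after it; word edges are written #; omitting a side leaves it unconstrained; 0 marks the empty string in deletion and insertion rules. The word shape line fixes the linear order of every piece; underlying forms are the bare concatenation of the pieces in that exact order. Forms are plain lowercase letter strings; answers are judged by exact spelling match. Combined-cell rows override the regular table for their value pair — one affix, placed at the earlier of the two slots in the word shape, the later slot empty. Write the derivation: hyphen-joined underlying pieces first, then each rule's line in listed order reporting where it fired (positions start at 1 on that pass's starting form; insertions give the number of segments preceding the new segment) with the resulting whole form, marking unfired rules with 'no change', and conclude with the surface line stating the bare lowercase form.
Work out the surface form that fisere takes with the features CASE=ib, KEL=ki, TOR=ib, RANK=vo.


underlying: ru-fisere-gaz-b
1. 0 -> a / C _ C #: inserts after position(s) 11: rufiseregazab
surface: rufiseregazab


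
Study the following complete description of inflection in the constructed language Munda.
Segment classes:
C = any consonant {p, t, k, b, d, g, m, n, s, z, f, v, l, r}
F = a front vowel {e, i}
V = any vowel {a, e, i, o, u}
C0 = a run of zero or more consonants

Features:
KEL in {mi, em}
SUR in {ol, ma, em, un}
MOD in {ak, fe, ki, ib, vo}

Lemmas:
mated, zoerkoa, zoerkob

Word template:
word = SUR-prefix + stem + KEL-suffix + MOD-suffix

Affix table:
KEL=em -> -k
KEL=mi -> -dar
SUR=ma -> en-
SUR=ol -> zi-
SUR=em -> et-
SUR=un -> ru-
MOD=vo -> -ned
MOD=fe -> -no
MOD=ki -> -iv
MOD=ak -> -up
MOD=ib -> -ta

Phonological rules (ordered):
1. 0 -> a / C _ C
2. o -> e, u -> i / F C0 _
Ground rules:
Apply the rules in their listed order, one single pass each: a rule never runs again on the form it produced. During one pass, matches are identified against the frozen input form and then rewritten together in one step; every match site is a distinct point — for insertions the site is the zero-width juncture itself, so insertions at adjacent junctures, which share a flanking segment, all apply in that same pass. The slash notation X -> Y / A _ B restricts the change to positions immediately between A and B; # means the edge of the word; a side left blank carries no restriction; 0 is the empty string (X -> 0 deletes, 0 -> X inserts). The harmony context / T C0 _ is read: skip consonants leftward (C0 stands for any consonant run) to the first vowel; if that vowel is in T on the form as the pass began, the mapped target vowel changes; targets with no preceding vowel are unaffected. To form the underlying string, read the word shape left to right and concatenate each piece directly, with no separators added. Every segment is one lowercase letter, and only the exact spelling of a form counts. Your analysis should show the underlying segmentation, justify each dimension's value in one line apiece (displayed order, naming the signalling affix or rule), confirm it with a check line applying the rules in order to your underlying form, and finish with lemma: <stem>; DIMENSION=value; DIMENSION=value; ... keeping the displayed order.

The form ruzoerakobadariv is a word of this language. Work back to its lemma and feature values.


underlying: ru-zoerkob-dar-iv
KEL=mi - signalled by the affix -dar
SUR=un - signalled by the affix ru-
MOD=ki - signalled by the affix -iv
check: ruzoerkobdariv -> ruzoerakobadariv -> ruzoerakobadariv
lemma: zoerkob; KEL=mi; SUR=un; MOD=ki


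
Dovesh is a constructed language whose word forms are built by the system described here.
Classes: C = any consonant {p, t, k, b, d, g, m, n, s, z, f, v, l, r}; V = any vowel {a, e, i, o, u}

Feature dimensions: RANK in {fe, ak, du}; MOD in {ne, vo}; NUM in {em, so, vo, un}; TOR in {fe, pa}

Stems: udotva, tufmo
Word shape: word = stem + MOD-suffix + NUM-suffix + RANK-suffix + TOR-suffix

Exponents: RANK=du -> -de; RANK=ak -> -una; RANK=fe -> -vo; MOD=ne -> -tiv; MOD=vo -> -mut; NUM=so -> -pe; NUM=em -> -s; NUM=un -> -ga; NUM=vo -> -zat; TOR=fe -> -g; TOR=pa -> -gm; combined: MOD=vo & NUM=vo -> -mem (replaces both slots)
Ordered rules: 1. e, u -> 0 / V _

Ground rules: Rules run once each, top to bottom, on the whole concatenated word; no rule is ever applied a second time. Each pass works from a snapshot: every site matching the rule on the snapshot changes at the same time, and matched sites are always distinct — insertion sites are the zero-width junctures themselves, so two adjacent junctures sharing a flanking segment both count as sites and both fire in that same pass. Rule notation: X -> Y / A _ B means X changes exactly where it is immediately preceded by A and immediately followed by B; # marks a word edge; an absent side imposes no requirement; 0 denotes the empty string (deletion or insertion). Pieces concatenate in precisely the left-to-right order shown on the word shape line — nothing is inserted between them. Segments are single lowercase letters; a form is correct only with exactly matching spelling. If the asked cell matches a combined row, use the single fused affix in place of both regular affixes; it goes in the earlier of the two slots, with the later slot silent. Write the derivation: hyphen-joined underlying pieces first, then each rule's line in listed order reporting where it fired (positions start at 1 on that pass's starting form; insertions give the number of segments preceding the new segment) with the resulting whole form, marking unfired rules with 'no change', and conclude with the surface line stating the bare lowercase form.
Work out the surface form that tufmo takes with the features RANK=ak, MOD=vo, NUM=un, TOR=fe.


underlying: tufmo-mut-ga-una-g
1. e, u -> 0 / V _: fires at position(s) 11: tufmomutganag
surface: tufmomutganag


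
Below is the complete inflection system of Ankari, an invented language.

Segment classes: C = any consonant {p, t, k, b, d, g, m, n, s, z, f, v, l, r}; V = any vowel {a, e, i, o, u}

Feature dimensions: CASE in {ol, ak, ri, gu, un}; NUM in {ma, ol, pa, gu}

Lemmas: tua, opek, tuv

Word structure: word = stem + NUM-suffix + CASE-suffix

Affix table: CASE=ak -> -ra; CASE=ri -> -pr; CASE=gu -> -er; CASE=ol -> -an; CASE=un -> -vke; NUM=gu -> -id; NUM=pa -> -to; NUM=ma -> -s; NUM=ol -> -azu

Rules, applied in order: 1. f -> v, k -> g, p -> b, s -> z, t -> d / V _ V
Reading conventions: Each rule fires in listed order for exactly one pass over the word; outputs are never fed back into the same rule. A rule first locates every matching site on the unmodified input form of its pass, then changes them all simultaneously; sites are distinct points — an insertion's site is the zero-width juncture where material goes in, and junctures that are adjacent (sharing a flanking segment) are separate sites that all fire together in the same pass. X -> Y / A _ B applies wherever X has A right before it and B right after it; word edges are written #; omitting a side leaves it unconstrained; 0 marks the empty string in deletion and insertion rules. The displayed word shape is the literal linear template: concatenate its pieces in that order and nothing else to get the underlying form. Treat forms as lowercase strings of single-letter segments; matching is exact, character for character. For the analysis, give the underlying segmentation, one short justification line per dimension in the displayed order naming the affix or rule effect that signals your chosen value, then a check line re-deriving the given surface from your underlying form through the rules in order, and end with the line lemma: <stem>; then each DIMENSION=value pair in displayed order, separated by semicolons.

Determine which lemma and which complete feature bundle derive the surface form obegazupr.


underlying: opek-azu-pr
CASE=ri - signalled by the affix -pr
NUM=ol - signalled by the affix -azu
check: opekazupr -> obegazupr
lemma: opek; CASE=ri; NUM=ol


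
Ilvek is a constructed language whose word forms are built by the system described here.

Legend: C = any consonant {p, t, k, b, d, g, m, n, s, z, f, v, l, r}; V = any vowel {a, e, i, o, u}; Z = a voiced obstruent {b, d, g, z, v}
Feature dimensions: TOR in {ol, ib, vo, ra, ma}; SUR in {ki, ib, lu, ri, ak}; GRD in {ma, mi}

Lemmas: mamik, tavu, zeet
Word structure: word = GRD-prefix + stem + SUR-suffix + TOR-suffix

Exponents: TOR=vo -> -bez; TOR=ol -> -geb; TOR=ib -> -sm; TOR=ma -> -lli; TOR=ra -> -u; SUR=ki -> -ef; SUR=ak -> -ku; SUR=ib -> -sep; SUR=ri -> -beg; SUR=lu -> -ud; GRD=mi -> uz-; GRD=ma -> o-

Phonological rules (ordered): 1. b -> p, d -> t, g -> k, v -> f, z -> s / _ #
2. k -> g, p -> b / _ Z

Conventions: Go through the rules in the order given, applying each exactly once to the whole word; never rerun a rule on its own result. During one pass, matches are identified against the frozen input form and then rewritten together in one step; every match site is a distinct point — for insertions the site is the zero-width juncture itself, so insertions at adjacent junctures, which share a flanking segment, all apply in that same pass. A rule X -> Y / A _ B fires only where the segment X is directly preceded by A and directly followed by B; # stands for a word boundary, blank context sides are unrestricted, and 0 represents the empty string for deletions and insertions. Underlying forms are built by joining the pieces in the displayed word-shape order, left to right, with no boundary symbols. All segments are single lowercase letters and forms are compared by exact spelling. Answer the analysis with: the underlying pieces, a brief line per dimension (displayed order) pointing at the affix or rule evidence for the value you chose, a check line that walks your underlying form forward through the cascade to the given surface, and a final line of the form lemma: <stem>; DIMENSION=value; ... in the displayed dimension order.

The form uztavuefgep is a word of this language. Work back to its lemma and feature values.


underlying: uz-tavu-ef-geb
TOR=ol - signalled by the affix -geb
SUR=ki - signalled by the affix -ef
GRD=mi - signalled by the affix uz-
check: uztavuefgeb -> uztavuefgep -> uztavuefgep
lemma: tavu; TOR=ol; SUR=ki; GRD=mi


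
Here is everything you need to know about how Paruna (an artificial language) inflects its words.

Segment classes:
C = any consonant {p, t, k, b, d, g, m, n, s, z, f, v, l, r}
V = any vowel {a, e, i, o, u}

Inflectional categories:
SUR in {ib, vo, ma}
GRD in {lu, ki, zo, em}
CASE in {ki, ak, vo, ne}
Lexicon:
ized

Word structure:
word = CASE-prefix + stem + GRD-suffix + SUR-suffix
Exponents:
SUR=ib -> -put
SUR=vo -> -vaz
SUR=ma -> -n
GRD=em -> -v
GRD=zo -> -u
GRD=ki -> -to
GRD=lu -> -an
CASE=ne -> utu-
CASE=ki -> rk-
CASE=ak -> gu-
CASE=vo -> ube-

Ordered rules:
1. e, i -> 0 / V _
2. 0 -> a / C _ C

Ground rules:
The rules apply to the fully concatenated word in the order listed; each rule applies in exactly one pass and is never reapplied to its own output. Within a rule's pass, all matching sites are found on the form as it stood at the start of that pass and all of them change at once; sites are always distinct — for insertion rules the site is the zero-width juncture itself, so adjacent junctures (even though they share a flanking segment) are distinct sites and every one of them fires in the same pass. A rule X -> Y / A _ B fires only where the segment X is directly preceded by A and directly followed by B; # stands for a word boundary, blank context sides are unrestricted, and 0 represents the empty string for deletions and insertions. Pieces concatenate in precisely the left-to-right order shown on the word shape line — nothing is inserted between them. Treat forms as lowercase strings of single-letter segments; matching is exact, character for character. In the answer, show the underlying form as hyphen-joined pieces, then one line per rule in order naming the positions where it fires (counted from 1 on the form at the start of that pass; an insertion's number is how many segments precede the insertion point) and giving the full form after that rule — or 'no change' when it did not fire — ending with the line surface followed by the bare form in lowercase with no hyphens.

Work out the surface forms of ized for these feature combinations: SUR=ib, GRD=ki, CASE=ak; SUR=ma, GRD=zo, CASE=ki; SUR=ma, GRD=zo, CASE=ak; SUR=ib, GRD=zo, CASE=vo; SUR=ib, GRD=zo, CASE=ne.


cell SUR=ib, GRD=ki, CASE=ak:
underlying: gu-ized-to-put
1. e, i -> 0 / V _: fires at position(s) 3: guzedtoput
2. 0 -> a / C _ C: inserts after position(s) 5: guzedatoput
surface: guzedatoput

cell SUR=ma, GRD=zo, CASE=ki:
underlying: rk-ized-u-n
1. e, i -> 0 / V _: no change
2. 0 -> a / C _ C: inserts after position(s) 1: rakizedun
surface: rakizedun

cell SUR=ma, GRD=zo, CASE=ak:
underlying: gu-ized-u-n
1. e, i -> 0 / V _: fires at position(s) 3: guzedun
2. 0 -> a / C _ C: no change
surface: guzedun

cell SUR=ib, GRD=zo, CASE=vo:
underlying: ube-ized-u-put
1. e, i -> 0 / V _: fires at position(s) 4: ubezeduput
2. 0 -> a / C _ C: no change
surface: ubezeduput

cell SUR=ib, GRD=zo, CASE=ne:
underlying: utu-ized-u-put
1. e, i -> 0 / V _: fires at position(s) 4: utuzeduput
2. 0 -> a / C _ C: no change
surface: utuzeduput


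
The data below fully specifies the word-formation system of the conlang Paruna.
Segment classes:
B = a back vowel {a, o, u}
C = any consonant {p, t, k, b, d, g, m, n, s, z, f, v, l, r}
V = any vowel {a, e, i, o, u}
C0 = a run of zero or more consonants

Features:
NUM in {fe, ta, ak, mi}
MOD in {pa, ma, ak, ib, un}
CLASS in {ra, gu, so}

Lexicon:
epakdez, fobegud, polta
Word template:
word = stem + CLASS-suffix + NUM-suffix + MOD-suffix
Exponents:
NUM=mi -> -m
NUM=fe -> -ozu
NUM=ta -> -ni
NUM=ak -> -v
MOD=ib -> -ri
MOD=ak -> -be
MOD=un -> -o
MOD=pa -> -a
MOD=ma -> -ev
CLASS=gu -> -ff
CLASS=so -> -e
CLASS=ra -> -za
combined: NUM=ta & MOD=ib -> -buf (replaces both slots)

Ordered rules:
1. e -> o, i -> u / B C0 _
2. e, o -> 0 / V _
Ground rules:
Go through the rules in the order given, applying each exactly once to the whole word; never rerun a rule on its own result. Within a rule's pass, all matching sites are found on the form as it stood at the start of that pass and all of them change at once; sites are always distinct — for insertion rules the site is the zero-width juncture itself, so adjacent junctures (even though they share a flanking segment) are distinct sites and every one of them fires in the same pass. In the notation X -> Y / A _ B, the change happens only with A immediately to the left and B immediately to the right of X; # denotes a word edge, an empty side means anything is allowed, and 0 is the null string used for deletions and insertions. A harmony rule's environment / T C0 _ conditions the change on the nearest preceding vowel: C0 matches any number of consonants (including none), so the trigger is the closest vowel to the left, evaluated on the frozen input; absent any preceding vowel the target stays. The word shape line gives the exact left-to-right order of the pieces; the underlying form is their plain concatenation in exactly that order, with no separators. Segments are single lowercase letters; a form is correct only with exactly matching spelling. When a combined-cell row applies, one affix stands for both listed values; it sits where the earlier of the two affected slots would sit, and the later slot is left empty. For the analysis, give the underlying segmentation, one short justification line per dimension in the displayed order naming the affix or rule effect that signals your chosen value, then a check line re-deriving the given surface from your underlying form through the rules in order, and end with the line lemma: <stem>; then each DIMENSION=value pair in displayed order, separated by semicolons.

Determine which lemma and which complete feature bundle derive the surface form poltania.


underlying: polta-e-ni-a
NUM=ta - signalled by the affix -ni
MOD=pa - signalled by the affix -a
CLASS=so - signalled by the affix -e
check: poltaenia -> poltaonia -> poltania
lemma: polta; NUM=ta; MOD=pa; CLASS=so


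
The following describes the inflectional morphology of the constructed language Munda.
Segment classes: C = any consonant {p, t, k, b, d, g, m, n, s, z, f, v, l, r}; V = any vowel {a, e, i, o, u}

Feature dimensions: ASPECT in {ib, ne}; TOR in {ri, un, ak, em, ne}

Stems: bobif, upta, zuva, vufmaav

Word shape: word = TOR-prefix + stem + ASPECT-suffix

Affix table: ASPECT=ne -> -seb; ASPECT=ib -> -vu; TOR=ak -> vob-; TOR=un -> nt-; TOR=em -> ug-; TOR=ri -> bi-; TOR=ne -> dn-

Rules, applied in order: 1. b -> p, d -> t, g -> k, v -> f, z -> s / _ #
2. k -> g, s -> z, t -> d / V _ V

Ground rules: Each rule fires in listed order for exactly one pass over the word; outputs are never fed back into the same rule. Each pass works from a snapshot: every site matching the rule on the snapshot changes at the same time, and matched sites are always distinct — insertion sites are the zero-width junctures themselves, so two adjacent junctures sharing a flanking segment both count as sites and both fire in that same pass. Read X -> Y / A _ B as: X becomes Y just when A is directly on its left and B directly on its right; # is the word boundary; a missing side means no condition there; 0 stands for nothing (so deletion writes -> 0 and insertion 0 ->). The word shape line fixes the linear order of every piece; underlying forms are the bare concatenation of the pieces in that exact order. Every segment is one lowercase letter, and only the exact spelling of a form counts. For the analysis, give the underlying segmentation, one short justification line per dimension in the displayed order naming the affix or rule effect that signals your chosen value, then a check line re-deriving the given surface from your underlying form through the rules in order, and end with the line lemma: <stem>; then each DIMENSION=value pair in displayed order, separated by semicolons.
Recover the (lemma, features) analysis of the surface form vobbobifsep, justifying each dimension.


underlying: vob-bobif-seb
ASPECT=ne - signalled by the affix -seb
TOR=ak - signalled by the affix vob-
check: vobbobifseb -> vobbobifsep -> vobbobifsep
lemma: bobif; ASPECT=ne; TOR=ak


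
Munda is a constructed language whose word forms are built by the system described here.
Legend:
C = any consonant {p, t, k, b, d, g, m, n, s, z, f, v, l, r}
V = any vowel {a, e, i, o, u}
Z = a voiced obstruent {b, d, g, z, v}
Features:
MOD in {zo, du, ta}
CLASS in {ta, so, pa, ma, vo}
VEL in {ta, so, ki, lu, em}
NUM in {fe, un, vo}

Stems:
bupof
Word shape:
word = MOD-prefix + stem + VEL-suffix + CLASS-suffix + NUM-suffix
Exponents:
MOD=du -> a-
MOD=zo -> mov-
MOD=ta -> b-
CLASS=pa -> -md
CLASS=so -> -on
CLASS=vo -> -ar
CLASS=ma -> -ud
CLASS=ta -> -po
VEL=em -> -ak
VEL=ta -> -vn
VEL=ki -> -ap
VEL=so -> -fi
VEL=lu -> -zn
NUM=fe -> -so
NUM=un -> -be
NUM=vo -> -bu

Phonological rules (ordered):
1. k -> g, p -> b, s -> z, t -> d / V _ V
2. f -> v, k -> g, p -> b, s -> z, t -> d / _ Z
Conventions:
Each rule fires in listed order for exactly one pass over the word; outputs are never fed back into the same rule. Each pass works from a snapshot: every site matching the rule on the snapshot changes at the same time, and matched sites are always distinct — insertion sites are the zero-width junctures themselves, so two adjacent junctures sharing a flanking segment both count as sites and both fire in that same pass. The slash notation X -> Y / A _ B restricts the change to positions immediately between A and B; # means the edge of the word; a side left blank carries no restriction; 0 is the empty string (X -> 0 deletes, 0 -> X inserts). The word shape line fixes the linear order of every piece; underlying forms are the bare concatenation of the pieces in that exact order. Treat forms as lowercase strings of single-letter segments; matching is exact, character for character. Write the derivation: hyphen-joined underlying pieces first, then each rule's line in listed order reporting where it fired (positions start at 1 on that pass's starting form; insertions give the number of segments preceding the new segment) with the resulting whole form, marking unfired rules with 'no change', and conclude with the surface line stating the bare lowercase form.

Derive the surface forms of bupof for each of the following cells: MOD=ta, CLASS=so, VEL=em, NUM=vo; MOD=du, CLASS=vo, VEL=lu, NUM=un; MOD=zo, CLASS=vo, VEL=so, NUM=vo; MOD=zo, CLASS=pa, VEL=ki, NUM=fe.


cell MOD=ta, CLASS=so, VEL=em, NUM=vo:
underlying: b-bupof-ak-on-bu
1. k -> g, p -> b, s -> z, t -> d / V _ V: fires at position(s) 4, 8: bbubofagonbu
2. f -> v, k -> g, p -> b, s -> z, t -> d / _ Z: no change
surface: bbubofagonbu

cell MOD=du, CLASS=vo, VEL=lu, NUM=un:
underlying: a-bupof-zn-ar-be
1. k -> g, p -> b, s -> z, t -> d / V _ V: fires at position(s) 4: abubofznarbe
2. f -> v, k -> g, p -> b, s -> z, t -> d / _ Z: fires at position(s) 6: abubovznarbe
surface: abubovznarbe

cell MOD=zo, CLASS=vo, VEL=so, NUM=vo:
underlying: mov-bupof-fi-ar-bu
1. k -> g, p -> b, s -> z, t -> d / V _ V: fires at position(s) 6: movbuboffiarbu
2. f -> v, k -> g, p -> b, s -> z, t -> d / _ Z: no change
surface: movbuboffiarbu

cell MOD=zo, CLASS=pa, VEL=ki, NUM=fe:
underlying: mov-bupof-ap-md-so
1. k -> g, p -> b, s -> z, t -> d / V _ V: fires at position(s) 6: movbubofapmdso
2. f -> v, k -> g, p -> b, s -> z, t -> d / _ Z: no change
surface: movbubofapmdso
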